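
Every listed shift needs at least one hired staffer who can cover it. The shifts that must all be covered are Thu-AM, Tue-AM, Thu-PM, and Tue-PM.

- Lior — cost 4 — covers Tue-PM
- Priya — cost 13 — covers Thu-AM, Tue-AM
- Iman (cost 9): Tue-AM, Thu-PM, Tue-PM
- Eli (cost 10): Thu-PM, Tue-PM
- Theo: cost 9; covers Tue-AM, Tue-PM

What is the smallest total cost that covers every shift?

22

Choose Priya and Iman: together they cover Thu-AM, Tue-AM, Thu-PM, Tue-PM — every shift.
Total cost: 13 + 9 = 22.
No cover costs less than 22.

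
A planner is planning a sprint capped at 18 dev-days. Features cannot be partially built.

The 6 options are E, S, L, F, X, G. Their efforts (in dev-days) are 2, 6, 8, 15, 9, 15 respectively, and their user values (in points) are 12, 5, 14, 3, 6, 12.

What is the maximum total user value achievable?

31

E + S + L: effort 2 + 6 + 8 = 16 ≤ 18, user value 12 + 5 + 14 = 31.
E + G: effort 2 + 15 = 17 ≤ 18, user value 12 + 12 = 24.
E + L: effort 2 + 8 = 10 ≤ 18, user value 12 + 14 = 26.
Best is E, S, and L with total user value 31.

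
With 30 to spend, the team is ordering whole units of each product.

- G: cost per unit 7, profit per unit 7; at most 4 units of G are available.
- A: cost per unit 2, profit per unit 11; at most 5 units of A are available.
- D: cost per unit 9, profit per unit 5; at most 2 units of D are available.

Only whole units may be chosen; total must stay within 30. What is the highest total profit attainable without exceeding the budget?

Take 2×G and 5×A: cost 24 ≤ 30, profit 2·7 + 5·11 = 69.
A has the best ratio (11/2) and is taken to its limit of 5; remaining capacity is filled optimally with the others.

69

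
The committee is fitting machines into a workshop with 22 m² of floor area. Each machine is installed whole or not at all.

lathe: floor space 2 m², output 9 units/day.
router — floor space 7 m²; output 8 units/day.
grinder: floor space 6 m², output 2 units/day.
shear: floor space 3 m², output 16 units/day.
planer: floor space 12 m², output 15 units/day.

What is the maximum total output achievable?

This is an integer program with binary decision variables.
router + shear + planer: floor space 7 + 3 + 12 = 22 ≤ 22, output 8 + 16 + 15 = 39.
lathe + router + grinder + shear: floor space 2 + 7 + 6 + 3 = 18 ≤ 22, output 9 + 8 + 2 + 16 = 35.
lathe + shear + planer: floor space 2 + 3 + 12 = 17 ≤ 22, output 9 + 16 + 15 = 40.
Best is lathe, shear, and planer with total output 40.

40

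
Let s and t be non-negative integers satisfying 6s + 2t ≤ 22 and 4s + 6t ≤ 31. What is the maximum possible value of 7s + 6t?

33

The continuous relaxation peaks at (2.5, 3.5) with value 38.50; rounding to a feasible lattice point costs some objective.
(s,t)=(3,2): 6·3+2·2=22≤22, 4·3+6·2=24≤31, objective 33.
(s,t)=(2,3): 6·2+2·3=18≤22, 4·2+6·3=26≤31, objective 32.
(s,t)=(1,4): 6·1+2·4=14≤22, 4·1+6·4=28≤31, objective 31.
The best lattice point is (3,2), giving 33.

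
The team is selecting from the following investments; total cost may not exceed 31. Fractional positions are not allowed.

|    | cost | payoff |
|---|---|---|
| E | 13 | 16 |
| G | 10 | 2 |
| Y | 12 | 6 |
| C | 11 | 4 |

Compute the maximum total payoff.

Allowing fractional choices, the relaxed optimum would be about 24.2, but investments are indivisible.
E + Y: cost 13 + 12 = 25 ≤ 31, payoff 16 + 6 = 22.
E + C: cost 13 + 11 = 24 ≤ 31, payoff 16 + 4 = 20.
Best is E and Y with total payoff 22.

22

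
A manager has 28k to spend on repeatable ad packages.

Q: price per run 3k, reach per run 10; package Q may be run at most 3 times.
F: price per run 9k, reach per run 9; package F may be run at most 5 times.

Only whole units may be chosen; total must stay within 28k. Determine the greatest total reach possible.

48

3×Q and 2×F: price 27 ≤ 28, reach 3·10 + 2·9 = 48.
3×Q and 1×F: price 18 ≤ 28, reach 3·10 + 1·9 = 39.
Best is 48.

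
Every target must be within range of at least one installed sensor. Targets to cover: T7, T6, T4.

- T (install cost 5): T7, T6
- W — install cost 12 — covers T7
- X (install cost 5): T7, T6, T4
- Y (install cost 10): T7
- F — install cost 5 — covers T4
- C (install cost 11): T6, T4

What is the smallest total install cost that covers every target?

X alone covers T7, T6, T4 — every target.
Total install cost: 5.
No cover costs less than 5.

5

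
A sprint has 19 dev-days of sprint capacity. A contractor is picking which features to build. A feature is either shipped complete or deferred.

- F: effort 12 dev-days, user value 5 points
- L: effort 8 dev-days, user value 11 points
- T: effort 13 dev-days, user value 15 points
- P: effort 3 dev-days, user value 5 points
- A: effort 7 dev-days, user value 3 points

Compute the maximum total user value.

Allowing fractional choices, the relaxed optimum would be about 25.2, but features are indivisible.
T + P: effort 13 + 3 = 16 ≤ 19, user value 15 + 5 = 20.
L + P + A: effort 8 + 3 + 7 = 18 ≤ 19, user value 11 + 5 + 3 = 19.
Best is T and P with total user value 20.

20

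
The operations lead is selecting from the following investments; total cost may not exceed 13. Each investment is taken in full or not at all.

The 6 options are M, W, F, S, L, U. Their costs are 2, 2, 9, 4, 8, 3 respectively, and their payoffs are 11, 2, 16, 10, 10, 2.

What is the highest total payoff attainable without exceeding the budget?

This is a 0-1 knapsack instance.
Take M, W, and F: cost 2 + 2 + 9 = 13 ≤ 13, payoff 11 + 2 + 16 = 29.
No other feasible combination does better.

29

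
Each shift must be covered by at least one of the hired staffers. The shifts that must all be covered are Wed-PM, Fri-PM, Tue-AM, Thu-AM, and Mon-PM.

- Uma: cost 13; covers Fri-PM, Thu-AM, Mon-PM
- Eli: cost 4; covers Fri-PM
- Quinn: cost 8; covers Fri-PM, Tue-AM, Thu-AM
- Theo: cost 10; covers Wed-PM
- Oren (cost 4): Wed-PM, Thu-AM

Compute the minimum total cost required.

25

Choose Uma, Quinn, and Oren: together they cover Wed-PM, Fri-PM, Tue-AM, Thu-AM, Mon-PM — every shift.
Total cost: 13 + 8 + 4 = 25.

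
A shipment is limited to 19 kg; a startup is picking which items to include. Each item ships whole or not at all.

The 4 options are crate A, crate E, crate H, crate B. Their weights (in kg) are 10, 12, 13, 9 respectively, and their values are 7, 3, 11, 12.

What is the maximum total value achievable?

19

Treat it as a binary knapsack problem.
crate B: weight 9 ≤ 19, value 12.
crate A + crate B: weight 10 + 9 = 19 ≤ 19, value 7 + 12 = 19.
crate H: weight 13 ≤ 19, value 11.
Best is crate A and crate B with total value 19.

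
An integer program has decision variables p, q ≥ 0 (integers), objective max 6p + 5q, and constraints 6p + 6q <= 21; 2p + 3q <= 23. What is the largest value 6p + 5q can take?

The continuous relaxation peaks at (3.5, 0) with value 21.00; rounding to a feasible lattice point costs some objective.
(p,q)=(3,0): 6·3+6·0=18≤21, 2·3+3·0=6≤23, objective 18.
(p,q)=(2,1): 6·2+6·1=18≤21, 2·2+3·1=7≤23, objective 17.
(p,q)=(2,0): 6·2+6·0=12≤21, 2·2+3·0=4≤23, objective 12.
The best lattice point is (3,0), giving 18.

18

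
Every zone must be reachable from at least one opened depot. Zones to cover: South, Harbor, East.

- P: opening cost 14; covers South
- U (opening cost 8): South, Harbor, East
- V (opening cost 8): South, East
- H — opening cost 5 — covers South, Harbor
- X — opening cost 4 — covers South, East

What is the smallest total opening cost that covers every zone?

The greedy cost-per-new-zone heuristic would pick X and H for 9, but a cheaper cover exists.
U alone covers South, Harbor, East — every zone.
Total opening cost: 8.
No cover costs less than 8.

8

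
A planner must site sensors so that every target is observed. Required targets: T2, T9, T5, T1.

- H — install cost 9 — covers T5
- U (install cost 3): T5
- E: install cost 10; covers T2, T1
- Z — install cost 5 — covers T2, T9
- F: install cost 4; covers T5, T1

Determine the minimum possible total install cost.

Choose Z and F: together they cover T2, T9, T5, T1 — every target.
Total install cost: 5 + 4 = 9.
No cover costs less than 9.

9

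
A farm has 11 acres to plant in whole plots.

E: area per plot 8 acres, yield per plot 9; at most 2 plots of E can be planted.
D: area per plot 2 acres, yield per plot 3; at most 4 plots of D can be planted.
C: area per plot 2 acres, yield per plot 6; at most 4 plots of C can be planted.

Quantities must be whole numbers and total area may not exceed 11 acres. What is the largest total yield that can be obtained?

C has the best ratio (6/2); taking only C gives at most 4×6 = 24 (stopped by the supply cap of 4).
Mixing does better — 1×D and 4×C: area 10 ≤ 11, yield 1·3 + 4·6 = 27.

27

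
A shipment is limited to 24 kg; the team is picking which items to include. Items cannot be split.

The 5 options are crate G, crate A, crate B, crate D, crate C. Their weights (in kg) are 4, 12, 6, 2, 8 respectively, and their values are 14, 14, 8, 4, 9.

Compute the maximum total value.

crate G + crate A + crate B + crate D: weight 4 + 12 + 6 + 2 = 24 ≤ 24, value 14 + 14 + 8 + 4 = 40.
crate G + crate A + crate C: weight 4 + 12 + 8 = 24 ≤ 24, value 14 + 14 + 9 = 37.
Best is crate G, crate A, crate B, and crate D with total value 40.

40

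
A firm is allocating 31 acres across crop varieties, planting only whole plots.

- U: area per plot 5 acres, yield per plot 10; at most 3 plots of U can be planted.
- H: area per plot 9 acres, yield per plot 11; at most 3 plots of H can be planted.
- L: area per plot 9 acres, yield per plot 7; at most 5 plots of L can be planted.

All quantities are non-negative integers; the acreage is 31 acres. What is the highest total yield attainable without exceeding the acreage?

42

This is a bounded integer knapsack.
U has the best ratio (10/5); taking only U gives at most 3×10 = 30 (stopped by the supply cap of 3).
Mixing does better — 2×U and 2×H: area 28 ≤ 31, yield 2·10 + 2·11 = 42.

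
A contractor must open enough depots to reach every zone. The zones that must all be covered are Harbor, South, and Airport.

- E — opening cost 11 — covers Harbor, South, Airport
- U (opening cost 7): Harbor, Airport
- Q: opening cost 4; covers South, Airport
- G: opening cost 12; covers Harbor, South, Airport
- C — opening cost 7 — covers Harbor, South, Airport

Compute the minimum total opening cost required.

The greedy cost-per-new-zone heuristic would pick Q and U for 11, but a cheaper cover exists.
C alone covers Harbor, South, Airport — every zone.
Total opening cost: 7.
No cover costs less than 7.

7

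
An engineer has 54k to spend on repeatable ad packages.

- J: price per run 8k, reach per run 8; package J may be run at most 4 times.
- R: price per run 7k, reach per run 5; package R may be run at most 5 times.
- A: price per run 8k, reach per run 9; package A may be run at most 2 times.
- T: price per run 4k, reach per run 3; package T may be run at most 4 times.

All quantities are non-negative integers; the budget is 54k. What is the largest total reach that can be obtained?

A has the best ratio (9/8); taking only A gives at most 2×9 = 18 (stopped by the supply cap of 2).
Mixing does better — 4×J, 2×A, and 1×T: price 52 ≤ 54, reach 4·8 + 2·9 + 1·3 = 53.

53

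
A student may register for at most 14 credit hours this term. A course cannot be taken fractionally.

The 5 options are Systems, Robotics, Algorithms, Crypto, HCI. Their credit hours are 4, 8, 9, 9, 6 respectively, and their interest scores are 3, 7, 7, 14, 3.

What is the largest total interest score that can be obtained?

Allowing fractional choices, the relaxed optimum would be about 18.4, but courses are indivisible.
Systems + Robotics: credit hours 4 + 8 = 12 ≤ 14, interest score 3 + 7 = 10.
Crypto: credit hours 9 ≤ 14, interest score 14.
Systems + Crypto: credit hours 4 + 9 = 13 ≤ 14, interest score 3 + 14 = 17.
Best is Systems and Crypto with total interest score 17.

17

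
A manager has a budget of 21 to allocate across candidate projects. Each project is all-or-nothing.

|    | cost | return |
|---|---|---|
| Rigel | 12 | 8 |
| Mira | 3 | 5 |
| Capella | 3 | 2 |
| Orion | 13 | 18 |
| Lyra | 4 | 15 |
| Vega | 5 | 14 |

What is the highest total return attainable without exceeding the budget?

Allowing fractional choices, the relaxed optimum would be about 46.5, but projects are indivisible.
Mira + Orion + Lyra: cost 3 + 13 + 4 = 20 ≤ 21, return 5 + 18 + 15 = 38.
Mira + Orion + Vega: cost 3 + 13 + 5 = 21 ≤ 21, return 5 + 18 + 14 = 37.
Rigel + Lyra + Vega: cost 12 + 4 + 5 = 21 ≤ 21, return 8 + 15 + 14 = 37.
Best is Mira, Orion, and Lyra with total return 38.

38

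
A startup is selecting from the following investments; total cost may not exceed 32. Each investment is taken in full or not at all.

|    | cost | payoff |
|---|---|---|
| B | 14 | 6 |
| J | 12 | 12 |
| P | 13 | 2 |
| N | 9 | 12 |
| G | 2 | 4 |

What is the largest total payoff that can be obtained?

28

Allowing fractional choices, the relaxed optimum would be about 31.9, but investments are indivisible.
J + N: cost 12 + 9 = 21 ≤ 32, payoff 12 + 12 = 24.
B + N + G: cost 14 + 9 + 2 = 25 ≤ 32, payoff 6 + 12 + 4 = 22.
J + N + G: cost 12 + 9 + 2 = 23 ≤ 32, payoff 12 + 12 + 4 = 28.
Best is J, N, and G with total payoff 28.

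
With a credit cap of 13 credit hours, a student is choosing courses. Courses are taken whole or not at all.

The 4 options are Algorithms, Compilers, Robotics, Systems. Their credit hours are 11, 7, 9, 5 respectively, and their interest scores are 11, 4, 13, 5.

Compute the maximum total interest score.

13

Algorithms: credit hours 11 ≤ 13, interest score 11.
Robotics: credit hours 9 ≤ 13, interest score 13.
Compilers + Systems: credit hours 7 + 5 = 12 ≤ 13, interest score 4 + 5 = 9.
Best is Robotics with total interest score 13.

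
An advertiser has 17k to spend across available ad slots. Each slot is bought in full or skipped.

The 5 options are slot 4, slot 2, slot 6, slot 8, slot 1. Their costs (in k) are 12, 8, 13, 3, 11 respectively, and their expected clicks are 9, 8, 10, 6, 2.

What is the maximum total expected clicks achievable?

16

slot 6 + slot 8: cost 13 + 3 = 16 ≤ 17, expected clicks 10 + 6 = 16.
slot 4 + slot 8: cost 12 + 3 = 15 ≤ 17, expected clicks 9 + 6 = 15.
slot 2 + slot 8: cost 8 + 3 = 11 ≤ 17, expected clicks 8 + 6 = 14.
Best is slot 6 and slot 8 with total expected clicks 16.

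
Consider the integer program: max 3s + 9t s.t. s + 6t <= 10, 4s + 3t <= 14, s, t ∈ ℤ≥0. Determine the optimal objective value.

Relaxing integrality, the LP optimum is 18.86 at (s,t) = (2.57, 1.24), which is not an integer point.
(s,t)=(2,1): 1·2+6·1=8≤10, 4·2+3·1=11≤14, objective 15.
(s,t)=(1,1): 1·1+6·1=7≤10, 4·1+3·1=7≤14, objective 12.
(s,t)=(3,0): 1·3+6·0=3≤10, 4·3+3·0=12≤14, objective 9.
The best lattice point is (2,1), giving 15.

15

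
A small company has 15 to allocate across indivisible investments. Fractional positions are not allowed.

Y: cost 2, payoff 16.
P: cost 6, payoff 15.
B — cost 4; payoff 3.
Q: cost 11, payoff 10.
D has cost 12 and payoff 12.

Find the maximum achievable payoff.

34

This is an integer program with binary decision variables.
Allowing fractional choices, the relaxed optimum would be about 38.0, but investments are indivisible.
Y + P + B: cost 2 + 6 + 4 = 12 ≤ 15, payoff 16 + 15 + 3 = 34.
Y + D: cost 2 + 12 = 14 ≤ 15, payoff 16 + 12 = 28.
Y + P: cost 2 + 6 = 8 ≤ 15, payoff 16 + 15 = 31.
Best is Y, P, and B with total payoff 34.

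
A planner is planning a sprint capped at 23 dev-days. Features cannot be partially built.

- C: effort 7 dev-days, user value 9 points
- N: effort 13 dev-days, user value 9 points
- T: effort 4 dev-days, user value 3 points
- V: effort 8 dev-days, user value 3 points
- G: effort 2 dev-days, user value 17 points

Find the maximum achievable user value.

35

Take C, N, and G: effort 7 + 13 + 2 = 22 ≤ 23, user value 9 + 9 + 17 = 35.
No other feasible combination does better.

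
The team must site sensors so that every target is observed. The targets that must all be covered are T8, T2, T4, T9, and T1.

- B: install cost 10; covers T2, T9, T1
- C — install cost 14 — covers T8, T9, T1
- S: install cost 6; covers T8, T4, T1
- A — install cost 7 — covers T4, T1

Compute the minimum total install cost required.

Choose B and S: together they cover T8, T2, T4, T9, T1 — every target.
Total install cost: 10 + 6 = 16.
No cover costs less than 16.

16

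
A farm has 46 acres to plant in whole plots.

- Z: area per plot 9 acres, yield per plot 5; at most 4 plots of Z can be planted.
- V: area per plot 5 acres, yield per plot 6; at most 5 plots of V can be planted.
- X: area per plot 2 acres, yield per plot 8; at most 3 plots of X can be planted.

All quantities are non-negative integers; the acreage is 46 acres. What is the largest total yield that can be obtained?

59

Take 1×Z, 5×V, and 3×X: area 40 ≤ 46, yield 1·5 + 5·6 + 3·8 = 59.
X has the best ratio (8/2) and is taken to its limit of 3; remaining capacity is filled optimally with the others.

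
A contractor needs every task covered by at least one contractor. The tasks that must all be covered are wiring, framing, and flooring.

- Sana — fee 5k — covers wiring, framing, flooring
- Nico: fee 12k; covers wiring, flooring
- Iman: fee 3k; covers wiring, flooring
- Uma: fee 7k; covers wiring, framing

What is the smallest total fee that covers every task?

This is a weighted set-cover instance.
The greedy cost-per-new-task heuristic would pick Iman and Sana for 8, but a cheaper cover exists.
Sana alone covers wiring, framing, flooring — every task.
Total fee: 5.
No cover costs less than 5.

5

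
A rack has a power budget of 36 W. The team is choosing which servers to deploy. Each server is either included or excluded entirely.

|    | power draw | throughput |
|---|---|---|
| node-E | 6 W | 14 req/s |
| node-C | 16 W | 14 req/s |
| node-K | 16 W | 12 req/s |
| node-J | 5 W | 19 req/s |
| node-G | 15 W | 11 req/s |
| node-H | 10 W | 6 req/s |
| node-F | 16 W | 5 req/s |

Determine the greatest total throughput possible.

Take node-E, node-J, node-G, and node-H: power draw 6 + 5 + 15 + 10 = 36 ≤ 36, throughput 14 + 19 + 11 + 6 = 50.
No other feasible combination does better.

50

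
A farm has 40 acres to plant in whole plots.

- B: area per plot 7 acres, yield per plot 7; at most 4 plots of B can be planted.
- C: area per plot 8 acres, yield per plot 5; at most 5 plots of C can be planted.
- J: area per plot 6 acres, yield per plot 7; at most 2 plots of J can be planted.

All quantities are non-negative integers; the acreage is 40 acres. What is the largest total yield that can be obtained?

J has the best ratio (7/6); taking only J gives at most 2×7 = 14 (stopped by the supply cap of 2).
Mixing does better — 4×B and 2×J: area 40 ≤ 40, yield 4·7 + 2·7 = 42.

42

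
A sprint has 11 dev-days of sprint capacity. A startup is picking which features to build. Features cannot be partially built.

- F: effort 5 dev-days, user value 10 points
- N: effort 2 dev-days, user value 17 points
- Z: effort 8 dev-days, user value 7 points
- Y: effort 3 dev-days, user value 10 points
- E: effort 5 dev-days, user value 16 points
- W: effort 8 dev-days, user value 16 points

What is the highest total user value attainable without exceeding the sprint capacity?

Treat it as a binary knapsack problem.
Take N, Y, and E: effort 2 + 3 + 5 = 10 ≤ 11, user value 17 + 10 + 16 = 43.
No other feasible combination does better.

43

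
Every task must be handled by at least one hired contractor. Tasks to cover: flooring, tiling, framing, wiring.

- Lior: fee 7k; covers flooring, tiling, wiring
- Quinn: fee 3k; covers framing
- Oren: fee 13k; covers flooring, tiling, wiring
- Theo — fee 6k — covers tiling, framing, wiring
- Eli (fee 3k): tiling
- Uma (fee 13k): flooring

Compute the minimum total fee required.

10

The greedy cost-per-new-task heuristic would pick Theo and Lior for 13, but a cheaper cover exists.
Choose Lior and Quinn: together they cover flooring, tiling, framing, wiring — every task.
Total fee: 7 + 3 = 10.
No cover costs less than 10.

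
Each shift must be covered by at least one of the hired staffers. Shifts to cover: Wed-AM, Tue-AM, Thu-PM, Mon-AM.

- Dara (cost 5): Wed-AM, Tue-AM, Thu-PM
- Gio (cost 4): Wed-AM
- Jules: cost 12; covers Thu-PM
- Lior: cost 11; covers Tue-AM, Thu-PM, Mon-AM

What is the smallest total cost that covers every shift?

15

This is an integer covering problem.
The greedy cost-per-new-shift heuristic would pick Dara and Lior for 16, but a cheaper cover exists.
Choose Gio and Lior: together they cover Wed-AM, Tue-AM, Thu-PM, Mon-AM — every shift.
Total cost: 4 + 11 = 15.
No cover costs less than 15.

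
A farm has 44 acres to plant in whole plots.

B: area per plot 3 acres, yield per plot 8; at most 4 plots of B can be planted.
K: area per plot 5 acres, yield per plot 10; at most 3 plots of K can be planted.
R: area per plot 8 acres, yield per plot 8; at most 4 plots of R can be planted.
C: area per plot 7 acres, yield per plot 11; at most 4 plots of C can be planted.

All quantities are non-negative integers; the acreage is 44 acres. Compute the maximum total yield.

B has the best ratio (8/3); taking only B gives at most 4×8 = 32 (stopped by the supply cap of 4).
Mixing does better — 4×B, 2×K, and 3×C: area 43 ≤ 44, yield 4·8 + 2·10 + 3·11 = 85.

85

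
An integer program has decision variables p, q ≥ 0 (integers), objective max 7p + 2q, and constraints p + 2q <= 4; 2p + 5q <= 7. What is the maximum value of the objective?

21

(p,q)=(3,0) is feasible, giving 21.
(p,q)=(2,0) is feasible, giving 14.
The best lattice point is (3,0), giving 21.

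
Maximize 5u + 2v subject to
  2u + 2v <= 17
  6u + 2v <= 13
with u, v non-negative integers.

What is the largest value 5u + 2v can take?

(u,v)=(0,6): 2·0+2·6=12≤17, 6·0+2·6=12≤13, objective 12.
(u,v)=(0,5): 2·0+2·5=10≤17, 6·0+2·5=10≤13, objective 10.
Maximum is 12 at (u,v)=(0,6).

12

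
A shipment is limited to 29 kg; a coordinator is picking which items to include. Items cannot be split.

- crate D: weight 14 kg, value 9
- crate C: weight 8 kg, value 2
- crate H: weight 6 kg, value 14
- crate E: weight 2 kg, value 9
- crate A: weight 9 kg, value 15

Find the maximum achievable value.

Allowing fractional choices, the relaxed optimum would be about 45.7, but items are indivisible.
crate H + crate E + crate A: weight 6 + 2 + 9 = 17 ≤ 29, value 14 + 9 + 15 = 38.
crate C + crate H + crate E + crate A: weight 8 + 6 + 2 + 9 = 25 ≤ 29, value 2 + 14 + 9 + 15 = 40.
crate D + crate H + crate A: weight 14 + 6 + 9 = 29 ≤ 29, value 9 + 14 + 15 = 38.
Best is crate C, crate H, crate E, and crate A with total value 40.

40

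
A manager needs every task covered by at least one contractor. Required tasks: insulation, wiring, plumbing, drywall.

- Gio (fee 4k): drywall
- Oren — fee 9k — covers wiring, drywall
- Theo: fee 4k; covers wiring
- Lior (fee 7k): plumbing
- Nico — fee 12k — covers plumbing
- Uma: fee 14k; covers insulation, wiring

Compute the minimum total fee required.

This is an integer covering problem.
The greedy cost-per-new-task heuristic would pick Gio, Theo, Lior, and Uma for 29, but a cheaper cover exists.
Choose Gio, Lior, and Uma: together they cover insulation, wiring, plumbing, drywall — every task.
Total fee: 4 + 7 + 14 = 25.
No cover costs less than 25.

25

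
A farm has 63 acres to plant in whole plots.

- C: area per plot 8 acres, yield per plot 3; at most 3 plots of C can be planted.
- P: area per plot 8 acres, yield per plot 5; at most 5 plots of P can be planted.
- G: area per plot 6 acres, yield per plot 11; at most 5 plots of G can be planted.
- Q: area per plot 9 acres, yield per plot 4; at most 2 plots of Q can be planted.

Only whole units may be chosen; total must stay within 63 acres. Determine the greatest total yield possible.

75

4×P and 5×G: area 62 ≤ 63, yield 4·5 + 5·11 = 75.
3×P, 5×G, and 1×Q: area 63 ≤ 63, yield 3·5 + 5·11 + 1·4 = 74.
Best is 75.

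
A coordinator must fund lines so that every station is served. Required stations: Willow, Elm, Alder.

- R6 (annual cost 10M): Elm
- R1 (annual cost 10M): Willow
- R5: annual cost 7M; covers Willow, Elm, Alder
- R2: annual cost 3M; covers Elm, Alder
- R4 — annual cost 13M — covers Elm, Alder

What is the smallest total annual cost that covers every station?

The greedy cost-per-new-station heuristic would pick R2 and R5 for 10, but a cheaper cover exists.
R5 alone covers Willow, Elm, Alder — every station.
Total annual cost: 7.
No cover costs less than 7.

7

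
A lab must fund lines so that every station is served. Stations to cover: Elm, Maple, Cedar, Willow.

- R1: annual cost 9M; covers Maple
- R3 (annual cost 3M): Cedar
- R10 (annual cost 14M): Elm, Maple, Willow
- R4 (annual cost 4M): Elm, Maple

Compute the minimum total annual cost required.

The greedy cost-per-new-station heuristic would pick R4, R3, and R10 for 21, but a cheaper cover exists.
Choose R3 and R10: together they cover Elm, Maple, Cedar, Willow — every station.
Total annual cost: 3 + 14 = 17.
No cover costs less than 17.

17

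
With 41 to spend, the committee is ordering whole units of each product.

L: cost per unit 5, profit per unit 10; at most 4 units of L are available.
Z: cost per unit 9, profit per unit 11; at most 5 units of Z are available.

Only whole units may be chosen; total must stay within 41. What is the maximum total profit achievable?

62

This is a bounded integer knapsack.
L has the best ratio (10/5); taking only L gives at most 4×10 = 40 (stopped by the supply cap of 4).
Mixing does better — 4×L and 2×Z: cost 38 ≤ 41, profit 4·10 + 2·11 = 62.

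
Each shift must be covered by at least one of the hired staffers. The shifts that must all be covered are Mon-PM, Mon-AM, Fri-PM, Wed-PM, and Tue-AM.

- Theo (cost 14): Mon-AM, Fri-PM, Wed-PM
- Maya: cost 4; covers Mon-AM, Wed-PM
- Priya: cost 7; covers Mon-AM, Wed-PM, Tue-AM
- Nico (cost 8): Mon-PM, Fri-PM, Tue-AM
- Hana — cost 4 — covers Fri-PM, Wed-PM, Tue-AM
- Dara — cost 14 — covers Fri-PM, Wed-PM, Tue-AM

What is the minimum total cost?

12

Choose Maya and Nico: together they cover Mon-PM, Mon-AM, Fri-PM, Wed-PM, Tue-AM — every shift.
Total cost: 4 + 8 = 12.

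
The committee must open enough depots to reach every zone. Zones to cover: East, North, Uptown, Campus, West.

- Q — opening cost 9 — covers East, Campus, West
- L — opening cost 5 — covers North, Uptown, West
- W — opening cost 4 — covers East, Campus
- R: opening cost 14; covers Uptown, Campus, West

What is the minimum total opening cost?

This is a weighted set-cover instance.
Choose L and W: together they cover East, North, Uptown, Campus, West — every zone.
Total opening cost: 5 + 4 = 9.
No cover costs less than 9.

9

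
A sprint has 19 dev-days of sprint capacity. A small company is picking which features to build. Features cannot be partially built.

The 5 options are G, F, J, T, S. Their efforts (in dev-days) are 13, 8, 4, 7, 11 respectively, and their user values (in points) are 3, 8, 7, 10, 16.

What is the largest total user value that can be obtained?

26

Treat it as a binary knapsack problem.
T + S: effort 7 + 11 = 18 ≤ 19, user value 10 + 16 = 26.
F + S: effort 8 + 11 = 19 ≤ 19, user value 8 + 16 = 24.
F + J + T: effort 8 + 4 + 7 = 19 ≤ 19, user value 8 + 7 + 10 = 25.
Best is T and S with total user value 26.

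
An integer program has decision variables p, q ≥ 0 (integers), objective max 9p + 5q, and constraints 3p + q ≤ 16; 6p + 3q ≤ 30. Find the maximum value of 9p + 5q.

50

(p,q)=(0,10) is feasible, giving 50.
(p,q)=(0,9) is feasible, giving 45.
Maximum is 50 at (p,q)=(0,10).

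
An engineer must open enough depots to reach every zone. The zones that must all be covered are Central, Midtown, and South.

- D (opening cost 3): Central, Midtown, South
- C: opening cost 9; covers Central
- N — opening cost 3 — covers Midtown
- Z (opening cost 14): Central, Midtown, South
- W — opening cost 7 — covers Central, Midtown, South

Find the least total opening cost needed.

3

D alone covers Central, Midtown, South — every zone.
Total opening cost: 3.
No cover costs less than 3.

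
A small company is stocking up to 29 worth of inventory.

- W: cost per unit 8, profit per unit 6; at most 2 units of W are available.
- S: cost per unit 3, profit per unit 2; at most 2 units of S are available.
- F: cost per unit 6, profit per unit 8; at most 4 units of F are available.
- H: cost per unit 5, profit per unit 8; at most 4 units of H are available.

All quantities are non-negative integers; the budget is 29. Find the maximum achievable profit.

H has the best ratio (8/5); taking only H gives at most 4×8 = 32 (stopped by the supply cap of 4).
Mixing does better — 1×S, 1×F, and 4×H: cost 29 ≤ 29, profit 1·2 + 1·8 + 4·8 = 42.

42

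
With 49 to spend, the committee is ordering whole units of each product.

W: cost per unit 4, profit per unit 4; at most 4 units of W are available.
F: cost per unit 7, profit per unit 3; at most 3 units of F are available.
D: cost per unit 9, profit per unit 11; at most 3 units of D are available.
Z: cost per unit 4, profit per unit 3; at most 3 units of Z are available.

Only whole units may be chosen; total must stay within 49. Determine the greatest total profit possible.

52

D has the best ratio (11/9); taking only D gives at most 3×11 = 33 (stopped by the supply cap of 3).
Mixing does better — 4×W, 3×D, and 1×Z: cost 47 ≤ 49, profit 4·4 + 3·11 + 1·3 = 52.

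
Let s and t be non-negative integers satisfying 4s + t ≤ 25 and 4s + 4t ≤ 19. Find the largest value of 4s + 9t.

Relaxing integrality, the LP optimum is 42.75 at (s,t) = (0, 4.75), which is not an integer point.
(s,t)=(0,4): 4·0+1·4=4≤25, 4·0+4·4=16≤19, objective 36.
(s,t)=(1,3): 4·1+1·3=7≤25, 4·1+4·3=16≤19, objective 31.
Maximum is 36 at (s,t)=(0,4).

36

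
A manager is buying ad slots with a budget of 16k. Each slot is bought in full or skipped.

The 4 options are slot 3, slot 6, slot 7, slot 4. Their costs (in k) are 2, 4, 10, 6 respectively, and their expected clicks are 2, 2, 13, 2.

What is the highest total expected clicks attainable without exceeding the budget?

17

This is a 0-1 knapsack instance.
slot 6 + slot 7: cost 4 + 10 = 14 ≤ 16, expected clicks 2 + 13 = 15.
slot 3 + slot 6 + slot 7: cost 2 + 4 + 10 = 16 ≤ 16, expected clicks 2 + 2 + 13 = 17.
slot 3 + slot 7: cost 2 + 10 = 12 ≤ 16, expected clicks 2 + 13 = 15.
Best is slot 3, slot 6, and slot 7 with total expected clicks 17.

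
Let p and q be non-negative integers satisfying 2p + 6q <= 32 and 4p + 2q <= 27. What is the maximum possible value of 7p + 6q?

53

(p,q)=(5,3): 2·5+6·3=28≤32, 4·5+2·3=26≤27, objective 53.
(p,q)=(4,4): 2·4+6·4=32≤32, 4·4+2·4=24≤27, objective 52.
(p,q)=(5,2): 2·5+6·2=22≤32, 4·5+2·2=24≤27, objective 47.
The best lattice point is (5,3), giving 53.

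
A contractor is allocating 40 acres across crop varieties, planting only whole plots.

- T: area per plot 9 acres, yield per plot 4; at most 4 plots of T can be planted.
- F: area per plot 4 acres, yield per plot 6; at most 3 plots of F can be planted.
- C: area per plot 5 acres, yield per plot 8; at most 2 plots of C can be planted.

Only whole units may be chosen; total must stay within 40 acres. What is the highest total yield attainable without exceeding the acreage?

42

This is a bounded integer knapsack.
2×T, 3×F, and 2×C: area 40 ≤ 40, yield 2·4 + 3·6 + 2·8 = 42.
1×T, 3×F, and 2×C: area 31 ≤ 40, yield 1·4 + 3·6 + 2·8 = 38.
Best is 42.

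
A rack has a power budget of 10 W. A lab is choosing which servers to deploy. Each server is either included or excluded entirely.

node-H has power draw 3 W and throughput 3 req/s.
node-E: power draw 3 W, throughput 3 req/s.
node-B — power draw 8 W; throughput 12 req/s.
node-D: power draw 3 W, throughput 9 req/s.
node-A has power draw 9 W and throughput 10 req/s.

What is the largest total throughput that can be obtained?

node-H + node-D: power draw 3 + 3 = 6 ≤ 10, throughput 3 + 9 = 12.
node-H + node-E + node-D: power draw 3 + 3 + 3 = 9 ≤ 10, throughput 3 + 3 + 9 = 15.
Best is node-H, node-E, and node-D with total throughput 15.

15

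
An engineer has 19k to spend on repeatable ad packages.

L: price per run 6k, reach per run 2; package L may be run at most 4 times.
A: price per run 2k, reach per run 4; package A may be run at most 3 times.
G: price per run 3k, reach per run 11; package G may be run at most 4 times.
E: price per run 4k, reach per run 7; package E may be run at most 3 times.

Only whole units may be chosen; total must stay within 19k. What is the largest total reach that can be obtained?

56

1×A, 4×G, and 1×E: price 18 ≤ 19, reach 1·4 + 4·11 + 1·7 = 55.
3×A and 4×G: price 18 ≤ 19, reach 3·4 + 4·11 = 56.
Best is 56.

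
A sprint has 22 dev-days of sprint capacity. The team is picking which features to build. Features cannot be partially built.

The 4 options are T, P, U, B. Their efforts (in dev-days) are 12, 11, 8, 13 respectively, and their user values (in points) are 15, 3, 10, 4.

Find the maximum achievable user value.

Treat it as a binary knapsack problem.
Take T and U: effort 12 + 8 = 20 ≤ 22, user value 15 + 10 = 25.
No other feasible combination does better.

25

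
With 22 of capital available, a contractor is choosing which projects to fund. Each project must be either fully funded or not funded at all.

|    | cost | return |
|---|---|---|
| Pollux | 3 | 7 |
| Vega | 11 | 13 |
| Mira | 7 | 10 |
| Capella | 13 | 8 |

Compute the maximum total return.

Allowing fractional choices, the relaxed optimum would be about 30.6, but projects are indivisible.
Pollux + Vega: cost 3 + 11 = 14 ≤ 22, return 7 + 13 = 20.
Pollux + Vega + Mira: cost 3 + 11 + 7 = 21 ≤ 22, return 7 + 13 + 10 = 30.
Vega + Mira: cost 11 + 7 = 18 ≤ 22, return 13 + 10 = 23.
Best is Pollux, Vega, and Mira with total return 30.

30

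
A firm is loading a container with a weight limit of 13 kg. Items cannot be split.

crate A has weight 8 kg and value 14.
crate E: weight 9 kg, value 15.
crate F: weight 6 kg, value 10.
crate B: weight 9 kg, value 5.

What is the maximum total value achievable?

15

Allowing fractional choices, the relaxed optimum would be about 22.3, but items are indivisible.
crate A: weight 8 ≤ 13, value 14.
crate E: weight 9 ≤ 13, value 15.
Best is crate E with total value 15.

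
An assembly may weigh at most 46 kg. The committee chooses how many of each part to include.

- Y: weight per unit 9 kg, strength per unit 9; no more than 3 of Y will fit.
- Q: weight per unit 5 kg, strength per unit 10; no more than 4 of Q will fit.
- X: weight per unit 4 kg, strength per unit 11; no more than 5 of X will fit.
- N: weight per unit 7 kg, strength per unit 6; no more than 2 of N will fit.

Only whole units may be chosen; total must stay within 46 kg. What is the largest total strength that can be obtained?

95

X has the best ratio (11/4); taking only X gives at most 5×11 = 55 (stopped by the supply cap of 5).
Mixing does better — 4×Q and 5×X: weight 40 ≤ 46, strength 4·10 + 5·11 = 95.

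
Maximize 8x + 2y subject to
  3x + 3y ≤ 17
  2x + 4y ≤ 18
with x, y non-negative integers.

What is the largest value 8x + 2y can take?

40

Relaxing integrality, the LP optimum is 45.33 at (x,y) = (5.67, 0), which is not an integer point.
(x,y)=(5,0): 3·5+3·0=15≤17, 2·5+4·0=10≤18, objective 40.
(x,y)=(4,1): 3·4+3·1=15≤17, 2·4+4·1=12≤18, objective 34.
(x,y)=(4,0): 3·4+3·0=12≤17, 2·4+4·0=8≤18, objective 32.
The best lattice point is (5,0), giving 40.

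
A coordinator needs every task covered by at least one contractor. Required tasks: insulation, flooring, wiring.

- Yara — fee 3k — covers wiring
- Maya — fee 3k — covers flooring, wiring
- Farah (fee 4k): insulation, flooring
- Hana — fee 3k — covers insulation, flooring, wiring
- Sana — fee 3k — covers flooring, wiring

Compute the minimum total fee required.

Hana alone covers insulation, flooring, wiring — every task.
Total fee: 3.
No cover costs less than 3.

3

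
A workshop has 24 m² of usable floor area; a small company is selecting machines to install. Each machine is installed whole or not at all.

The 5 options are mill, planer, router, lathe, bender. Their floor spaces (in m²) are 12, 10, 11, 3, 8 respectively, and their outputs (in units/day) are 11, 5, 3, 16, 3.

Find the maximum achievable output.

Take mill, lathe, and bender: floor space 12 + 3 + 8 = 23 ≤ 24, output 11 + 16 + 3 = 30.
No other feasible combination does better.

30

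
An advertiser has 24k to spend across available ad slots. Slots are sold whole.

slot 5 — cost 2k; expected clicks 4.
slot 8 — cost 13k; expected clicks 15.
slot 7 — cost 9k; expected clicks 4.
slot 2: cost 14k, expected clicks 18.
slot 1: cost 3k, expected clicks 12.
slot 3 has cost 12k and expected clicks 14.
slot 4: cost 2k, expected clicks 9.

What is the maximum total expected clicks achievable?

43

This is a 0-1 knapsack instance.
Take slot 5, slot 2, slot 1, and slot 4: cost 2 + 14 + 3 + 2 = 21 ≤ 24, expected clicks 4 + 18 + 12 + 9 = 43.
No other feasible combination does better.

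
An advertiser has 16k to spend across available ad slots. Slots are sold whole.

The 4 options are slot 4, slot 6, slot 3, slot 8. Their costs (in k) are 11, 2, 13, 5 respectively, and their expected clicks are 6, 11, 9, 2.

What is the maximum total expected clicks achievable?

20

Allowing fractional choices, the relaxed optimum would be about 20.5, but ad slots are indivisible.
slot 4 + slot 6: cost 11 + 2 = 13 ≤ 16, expected clicks 6 + 11 = 17.
slot 6 + slot 8: cost 2 + 5 = 7 ≤ 16, expected clicks 11 + 2 = 13.
slot 6 + slot 3: cost 2 + 13 = 15 ≤ 16, expected clicks 11 + 9 = 20.
Best is slot 6 and slot 3 with total expected clicks 20.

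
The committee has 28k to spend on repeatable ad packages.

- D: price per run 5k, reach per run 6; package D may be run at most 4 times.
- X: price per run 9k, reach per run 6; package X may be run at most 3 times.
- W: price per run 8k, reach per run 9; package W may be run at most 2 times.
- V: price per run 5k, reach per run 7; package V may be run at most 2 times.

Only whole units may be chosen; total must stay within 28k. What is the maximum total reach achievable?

35

This is a bounded integer knapsack.
2×D, 1×W, and 2×V: price 28 ≤ 28, reach 2·6 + 1·9 + 2·7 = 35.
3×D, 1×W, and 1×V: price 28 ≤ 28, reach 3·6 + 1·9 + 1·7 = 34.
Best is 35.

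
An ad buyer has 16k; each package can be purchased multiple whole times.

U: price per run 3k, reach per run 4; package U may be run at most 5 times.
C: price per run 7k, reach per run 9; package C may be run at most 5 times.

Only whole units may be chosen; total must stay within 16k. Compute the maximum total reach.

U has the best ratio (4/3); taking only U gives at most 5×4 = 20 (stopped by the price limit).
Mixing does better — 3×U and 1×C: price 16 ≤ 16, reach 3·4 + 1·9 = 21.

21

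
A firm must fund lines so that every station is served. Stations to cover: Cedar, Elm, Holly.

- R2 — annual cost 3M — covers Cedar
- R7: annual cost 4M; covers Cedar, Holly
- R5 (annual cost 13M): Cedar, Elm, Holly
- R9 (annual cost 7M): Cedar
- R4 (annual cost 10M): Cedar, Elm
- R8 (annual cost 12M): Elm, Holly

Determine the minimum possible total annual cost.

13

The greedy cost-per-new-station heuristic would pick R7 and R4 for 14, but a cheaper cover exists.
R5 alone covers Cedar, Elm, Holly — every station.
Total annual cost: 13.
No cover costs less than 13.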